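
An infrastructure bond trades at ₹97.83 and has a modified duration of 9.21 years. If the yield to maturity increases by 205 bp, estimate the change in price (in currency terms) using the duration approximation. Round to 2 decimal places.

Duration approximation: ΔP/P ≈ -D_mod · Δy = -9.21 × (+0.0205) = -0.188805.
ΔP ≈ 97.83 × (-0.188805) = -18.47079315.

-₹18.47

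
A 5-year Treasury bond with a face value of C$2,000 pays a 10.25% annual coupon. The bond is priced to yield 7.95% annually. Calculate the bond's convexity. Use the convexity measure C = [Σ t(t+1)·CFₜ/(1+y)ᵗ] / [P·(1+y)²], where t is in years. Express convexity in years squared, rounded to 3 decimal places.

20.250

With y = 0.0795:
  t   CF        PV=CF/(1+0.0795)^t    t·PV        t(t+1)·PV
  1       205.00       189.9027       189.9027         379.8055
  2       205.00       175.9173       351.8346       1,055.5038
  3       205.00       162.9618       488.8855       1,955.5421
  4       205.00       150.9605       603.8419       3,019.2096
  5     2,205.00     1,504.1646     7,520.8229      45,124.9377
  Σ                  2,183.9070     9,155.2877      51,534.9987
P = 2,183.9070.
Convexity = Σ t(t+1)·PV / [P·(1+y)²] = 51,534.9987 / (2,183.9070 × 1.165320) = 20.24990.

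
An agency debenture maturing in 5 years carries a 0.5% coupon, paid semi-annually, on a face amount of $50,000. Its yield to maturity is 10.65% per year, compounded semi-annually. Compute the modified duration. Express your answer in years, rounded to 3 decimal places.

4.675 years

Periodic yield y = 0.05325. First find Macaulay duration:
  t   CF        PV=CF/(1+0.05325)^t    t·PV
  1       125.00       118.6803       118.6803
  2       125.00       112.6801       225.3601
  3       125.00       106.9832       320.9496
  4       125.00       101.5744       406.2975
  5       125.00        96.4390       482.1950
  6       125.00        91.5633       549.3795
  7       125.00        86.9340       608.5381
  8       125.00        82.5388       660.3106
  9       125.00        78.3658       705.2926
  10   50,125.00    29,835.9388   298,359.3880
  Σ                 30,711.6976   302,436.3912
P = 30,711.6976; Macaulay duration = 302,436.3912 / 30,711.6976 = 9.84760 half-year periods = 4.92380 years.
Modified duration = D_Mac / (1 + y) = 4.92380 / 1.05325 = 4.67486 years.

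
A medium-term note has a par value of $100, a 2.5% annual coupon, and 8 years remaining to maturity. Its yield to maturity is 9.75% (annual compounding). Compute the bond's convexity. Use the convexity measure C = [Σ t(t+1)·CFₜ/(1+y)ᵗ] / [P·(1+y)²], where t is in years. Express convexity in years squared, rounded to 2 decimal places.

With y = 0.0975:
  t   CF        PV=CF/(1+0.0975)^t    t·PV        t(t+1)·PV
  1         2.50         2.2779         2.2779           4.5558
  2         2.50         2.0755         4.1511          12.4532
  3         2.50         1.8912         5.6735          22.6938
  4         2.50         1.7231         6.8926          34.4629
  5         2.50         1.5701         7.8503          47.1019
  6         2.50         1.4306         8.5835          60.0845
  7         2.50         1.3035         9.1244          72.9955
  8       102.50        48.6954       389.5629       3,506.0663
  Σ                     60.9672       434.1162       3,760.4140
P = 60.9672.
Convexity = Σ t(t+1)·PV / [P·(1+y)²] = 3,760.4140 / (60.9672 × 1.204506) = 51.20708.

51.21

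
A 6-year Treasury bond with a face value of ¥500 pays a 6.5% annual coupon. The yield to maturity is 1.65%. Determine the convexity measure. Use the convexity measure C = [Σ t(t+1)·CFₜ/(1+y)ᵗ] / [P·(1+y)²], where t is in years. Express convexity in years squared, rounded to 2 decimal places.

With y = 0.0165:
  t   CF        PV=CF/(1+0.0165)^t    t·PV        t(t+1)·PV
  1        32.50        31.9725        31.9725          63.9449
  2        32.50        31.4535        62.9069         188.7208
  3        32.50        30.9429        92.8287         371.3150
  4        32.50        30.4406       121.7626         608.8129
  5        32.50        29.9465       149.7326         898.3958
  6       532.50       482.6978     2,896.1868      20,273.3074
  Σ                    637.4538     3,355.3901      22,404.4967
P = 637.4538.
Convexity = Σ t(t+1)·PV / [P·(1+y)²] = 22,404.4967 / (637.4538 × 1.033272) = 34.01510.

34.02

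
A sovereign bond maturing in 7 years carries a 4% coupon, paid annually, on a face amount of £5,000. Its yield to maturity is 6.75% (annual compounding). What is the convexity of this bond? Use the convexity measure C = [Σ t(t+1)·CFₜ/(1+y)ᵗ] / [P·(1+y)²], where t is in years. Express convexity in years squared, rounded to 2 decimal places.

41.44

With y = 0.0675:
  t   CF        PV=CF/(1+0.0675)^t    t·PV        t(t+1)·PV
  1       200.00       187.3536       187.3536         374.7073
  2       200.00       175.5069       351.0138       1,053.0415
  3       200.00       164.4093       493.2279       1,972.9114
  4       200.00       154.0134       616.0535       3,080.2677
  5       200.00       144.2748       721.3742       4,328.2450
  6       200.00       135.1521       810.9124       5,676.3868
  7     5,200.00     3,291.7600    23,042.3197     184,338.5575
  Σ                  4,252.4701    26,222.2551     200,824.1172
P = 4,252.4701.
Convexity = Σ t(t+1)·PV / [P·(1+y)²] = 200,824.1172 / (4,252.4701 × 1.139556) = 41.44182.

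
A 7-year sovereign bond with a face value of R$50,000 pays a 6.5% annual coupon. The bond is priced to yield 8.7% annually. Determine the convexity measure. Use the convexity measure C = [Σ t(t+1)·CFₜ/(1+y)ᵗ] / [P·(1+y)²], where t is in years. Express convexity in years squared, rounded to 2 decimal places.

36.39

With y = 0.087:
  t   CF        PV=CF/(1+0.087)^t    t·PV        t(t+1)·PV
  1     3,250.00     2,989.8804     2,989.8804       5,979.7608
  2     3,250.00     2,750.5799     5,501.1599      16,503.4797
  3     3,250.00     2,530.4323     7,591.2970      30,365.1880
  4     3,250.00     2,327.9046     9,311.6185      46,558.0927
  5     3,250.00     2,141.5866    10,707.9330      64,247.5980
  6     3,250.00     1,970.1809    11,821.0852      82,747.5963
  7    53,250.00    29,697.0154   207,879.1075   1,663,032.8598
  Σ                 44,407.5801   255,802.0815   1,909,434.5752
P = 44,407.5801.
Convexity = Σ t(t+1)·PV / [P·(1+y)²] = 1,909,434.5752 / (44,407.5801 × 1.181569) = 36.39055.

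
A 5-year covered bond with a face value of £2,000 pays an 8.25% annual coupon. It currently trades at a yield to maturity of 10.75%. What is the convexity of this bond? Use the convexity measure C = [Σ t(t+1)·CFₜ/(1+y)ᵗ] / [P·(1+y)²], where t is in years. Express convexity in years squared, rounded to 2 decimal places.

With y = 0.1075:
  t   CF        PV=CF/(1+0.1075)^t    t·PV        t(t+1)·PV
  1       165.00       148.9842       148.9842         297.9684
  2       165.00       134.5230       269.0460         807.1379
  3       165.00       121.4654       364.3963       1,457.5853
  4       165.00       109.6753       438.7014       2,193.5069
  5     2,165.00     1,299.3891     6,496.9456      38,981.6736
  Σ                  1,814.0371     7,718.0735      43,737.8721
P = 1,814.0371.
Convexity = Σ t(t+1)·PV / [P·(1+y)²] = 43,737.8721 / (1,814.0371 × 1.226556) = 19.65731.

19.66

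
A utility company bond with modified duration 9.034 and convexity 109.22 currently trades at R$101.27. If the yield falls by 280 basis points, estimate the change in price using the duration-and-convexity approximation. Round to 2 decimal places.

+R$29.95

Duration effect: -D_mod·Δy = -9.034 × (-0.028) = +0.252952
Convexity effect: ½·C·(Δy)² = 0.5 × 109.22 × (-0.028)² = +0.04281424
ΔP/P ≈ +0.252952 + 0.04281424 = +0.29576624
ΔP ≈ 101.27 × (+0.29576624) = +29.9522471248.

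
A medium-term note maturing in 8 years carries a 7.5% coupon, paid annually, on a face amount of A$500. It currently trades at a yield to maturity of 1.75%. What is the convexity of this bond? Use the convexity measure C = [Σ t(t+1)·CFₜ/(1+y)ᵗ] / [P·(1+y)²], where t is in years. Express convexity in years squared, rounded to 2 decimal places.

53.40

With y = 0.0175:
  t   CF        PV=CF/(1+0.0175)^t    t·PV        t(t+1)·PV
  1        37.50        36.8550        36.8550          73.7101
  2        37.50        36.2212        72.4423         217.3270
  3        37.50        35.5982       106.7946         427.1784
  4        37.50        34.9859       139.9438         699.7189
  5        37.50        34.3842       171.9211       1,031.5266
  6        37.50        33.7928       202.7571       1,419.2995
  7        37.50        33.2116       232.4815       1,859.8519
  8       537.50       467.8462     3,742.7698      33,684.9279
  Σ                    712.8953     4,705.9652      39,413.5402
P = 712.8953.
Convexity = Σ t(t+1)·PV / [P·(1+y)²] = 39,413.5402 / (712.8953 × 1.035306) = 53.40118.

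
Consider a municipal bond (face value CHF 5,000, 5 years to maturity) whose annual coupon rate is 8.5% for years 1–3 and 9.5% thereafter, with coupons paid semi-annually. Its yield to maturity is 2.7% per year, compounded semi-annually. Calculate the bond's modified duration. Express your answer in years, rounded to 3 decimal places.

4.225 years

Periodic yield y = 0.0135. First find Macaulay duration:
  t   CF        PV=CF/(1+0.0135)^t    t·PV
  1       212.50       209.6695       209.6695
  2       212.50       206.8766       413.7533
  3       212.50       204.1210       612.3630
  4       212.50       201.4021       805.6083
  5       212.50       198.7194       993.5968
  6       212.50       196.0724     1,176.4343
  7       237.50       216.2207     1,513.5452
  8       237.50       213.3406     1,706.7251
  9       237.50       210.4989     1,894.4901
  10    5,237.50     4,580.2218    45,802.2176
  Σ                  6,437.1429    55,128.4030
P = 6,437.1429; Macaulay duration = 55,128.4030 / 6,437.1429 = 8.56411 half-year periods = 4.28206 years.
Modified duration = D_Mac / (1 + y) = 4.28206 / 1.0135 = 4.22502 years.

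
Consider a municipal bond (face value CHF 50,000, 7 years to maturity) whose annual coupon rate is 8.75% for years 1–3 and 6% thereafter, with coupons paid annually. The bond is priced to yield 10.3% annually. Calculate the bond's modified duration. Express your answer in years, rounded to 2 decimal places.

Periodic yield y = 0.103. First find Macaulay duration:
  t   CF        PV=CF/(1+0.103)^t    t·PV
  1     4,375.00     3,966.4551     3,966.4551
  2     4,375.00     3,596.0609     7,192.1217
  3     4,375.00     3,260.2546     9,780.7639
  4     3,000.00     2,026.8388     8,107.3551
  5     3,000.00     1,837.5692     9,187.8458
  6     3,000.00     1,665.9738     9,995.8431
  7    53,000.00    26,683.7758   186,786.4304
  Σ                 43,036.9282   235,016.8151
P = 43,036.9282; Macaulay duration = 235,016.8151 / 43,036.9282 = 5.46082 years.
Modified duration = D_Mac / (1 + y) = 5.46082 / 1.103 = 4.95088 years.

4.95 years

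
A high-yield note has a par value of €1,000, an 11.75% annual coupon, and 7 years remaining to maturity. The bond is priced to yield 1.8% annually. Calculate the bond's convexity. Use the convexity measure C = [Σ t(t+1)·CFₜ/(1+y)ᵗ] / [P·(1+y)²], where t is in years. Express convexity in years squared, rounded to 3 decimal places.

39.399

With y = 0.018:
  t   CF        PV=CF/(1+0.018)^t    t·PV        t(t+1)·PV
  1       117.50       115.4224       115.4224         230.8448
  2       117.50       113.3815       226.7631         680.2892
  3       117.50       111.3767       334.1302       1,336.5210
  4       117.50       109.4074       437.6297       2,188.1483
  5       117.50       107.4729       537.3645       3,224.1871
  6       117.50       105.5726       633.4356       4,434.0490
  7     1,117.50       986.3092     6,904.1644      55,233.3154
  Σ                  1,648.9428     9,188.9099      67,327.3547
P = 1,648.9428.
Convexity = Σ t(t+1)·PV / [P·(1+y)²] = 67,327.3547 / (1,648.9428 × 1.036324) = 39.39947.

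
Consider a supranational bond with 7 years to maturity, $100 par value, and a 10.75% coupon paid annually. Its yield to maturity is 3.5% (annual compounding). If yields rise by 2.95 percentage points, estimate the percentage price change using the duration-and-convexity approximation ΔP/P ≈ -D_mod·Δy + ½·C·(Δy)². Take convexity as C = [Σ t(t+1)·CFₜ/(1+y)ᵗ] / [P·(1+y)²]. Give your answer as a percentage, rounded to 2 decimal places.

-14.22%

With y = 0.035:
  t   CF        PV=CF/(1+0.035)^t    t·PV        t(t+1)·PV
  1        10.75        10.3865        10.3865          20.7729
  2        10.75        10.0352        20.0705          60.2114
  3        10.75         9.6959        29.0877         116.3506
  4        10.75         9.3680        37.4720         187.3601
  5        10.75         9.0512        45.2561         271.5363
  6        10.75         8.7451        52.4708         367.2955
  7       110.75        87.0485       609.3395       4,874.7159
  Σ                    144.3304       804.0830       5,898.2429
P = 144.3304; D_Mac = 5.57113 yrs; D_mod = 5.38273 yrs; C = 38.14907.
Duration effect: -5.38273 × (+0.0295) = -0.158791
Convexity effect: 0.5 × 38.14907 × (0.0295)² = +0.0165996
ΔP/P ≈ -0.158791 + 0.0165996 = -0.142191 = -14.2191%.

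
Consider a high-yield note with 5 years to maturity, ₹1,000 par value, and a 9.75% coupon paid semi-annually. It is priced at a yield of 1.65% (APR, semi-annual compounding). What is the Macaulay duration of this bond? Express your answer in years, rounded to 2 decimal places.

4.23 years

Periodic yield y = 0.00825. Discount each cash flow and weight by its period:
  t   CF        PV=CF/(1+0.00825)^t    t·PV
  1        48.75        48.3511        48.3511
  2        48.75        47.9555        95.9109
  3        48.75        47.5631       142.6892
  4        48.75        47.1739       188.6956
  5        48.75        46.7879       233.9395
  6        48.75        46.4050       278.4303
  7        48.75        46.0253       322.1774
  8        48.75        45.6487       365.1899
  9        48.75        45.2752       407.4770
  10    1,048.75       966.0279     9,660.2789
  Σ                  1,387.2137    11,743.1398
Price P = Σ PV = 1,387.2137.
Macaulay duration = Σ(t·PV) / P = 11,743.1398 / 1,387.2137 = 8.46527 half-year periods.
In years: 8.46527 / 2 = 4.23264 years.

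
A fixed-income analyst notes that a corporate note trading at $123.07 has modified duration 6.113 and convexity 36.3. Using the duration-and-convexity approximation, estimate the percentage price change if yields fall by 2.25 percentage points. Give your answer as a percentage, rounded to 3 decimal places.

+14.673%

Duration effect: -D_mod·Δy = -6.113 × (-0.0225) = +0.1375425
Convexity effect: ½·C·(Δy)² = 0.5 × 36.3 × (-0.0225)² = +0.0091884375
ΔP/P ≈ +0.1375425 + 0.0091884375 = +0.1467309375
= +14.67309375%.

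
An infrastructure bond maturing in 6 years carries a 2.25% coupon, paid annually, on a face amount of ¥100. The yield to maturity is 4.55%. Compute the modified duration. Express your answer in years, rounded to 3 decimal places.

5.408 years

Periodic yield y = 0.0455. First find Macaulay duration:
  t   CF        PV=CF/(1+0.0455)^t    t·PV
  1         2.25         2.1521         2.1521
  2         2.25         2.0584         4.1168
  3         2.25         1.9688         5.9065
  4         2.25         1.8832         7.5326
  5         2.25         1.8012         9.0060
  6       102.25        78.2923       469.7538
  Σ                     88.1560       498.4679
P = 88.1560; Macaulay duration = 498.4679 / 88.1560 = 5.65438 years.
Modified duration = D_Mac / (1 + y) = 5.65438 / 1.0455 = 5.40831 years.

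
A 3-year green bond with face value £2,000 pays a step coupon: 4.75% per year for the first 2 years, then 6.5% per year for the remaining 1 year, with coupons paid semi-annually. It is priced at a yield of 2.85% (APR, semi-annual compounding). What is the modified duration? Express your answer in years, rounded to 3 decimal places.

2.795 years

Periodic yield y = 0.01425. First find Macaulay duration:
  t   CF        PV=CF/(1+0.01425)^t    t·PV
  1        47.50        46.8326        46.8326
  2        47.50        46.1746        92.3493
  3        47.50        45.5259       136.5777
  4        47.50        44.8863       179.5451
  5        65.00        60.5603       302.8017
  6     2,065.00     1,896.9241    11,381.5447
  Σ                  2,140.9039    12,139.6511
P = 2,140.9039; Macaulay duration = 12,139.6511 / 2,140.9039 = 5.67034 half-year periods = 2.83517 years.
Modified duration = D_Mac / (1 + y) = 2.83517 / 1.01425 = 2.79534 years.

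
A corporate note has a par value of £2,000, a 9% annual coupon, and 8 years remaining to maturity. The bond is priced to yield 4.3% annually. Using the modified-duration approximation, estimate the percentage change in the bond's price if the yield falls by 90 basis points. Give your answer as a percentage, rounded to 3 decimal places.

Periodic yield y = 0.043. Modified duration first:
  t   CF        PV=CF/(1+0.043)^t    t·PV
  1       180.00       172.5791       172.5791
  2       180.00       165.4641       330.9283
  3       180.00       158.6425       475.9275
  4       180.00       152.1021       608.4085
  5       180.00       145.8314       729.1569
  6       180.00       139.8191       838.9149
  7       180.00       134.0548       938.3836
  8     2,180.00     1,556.6179    12,452.9434
  Σ                  2,625.1111    16,547.2421
P = 2,625.1111; D_Mac = 6.30344 yrs; D_mod = 6.30344/(1+0.043) = 6.04357 yrs.
ΔP/P ≈ -D_mod · Δy = -6.04357 × (-0.009) = +0.054392 = +5.4392%.

+5.439%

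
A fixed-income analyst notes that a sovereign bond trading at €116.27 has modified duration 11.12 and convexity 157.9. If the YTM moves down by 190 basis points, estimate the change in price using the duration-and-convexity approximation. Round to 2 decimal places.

+€27.88

Duration effect: -D_mod·Δy = -11.12 × (-0.019) = +0.211280
Convexity effect: ½·C·(Δy)² = 0.5 × 157.9 × (-0.019)² = +0.02850095
ΔP/P ≈ +0.211280 + 0.02850095 = +0.23978095
ΔP ≈ 116.27 × (+0.23978095) = +27.8793310565.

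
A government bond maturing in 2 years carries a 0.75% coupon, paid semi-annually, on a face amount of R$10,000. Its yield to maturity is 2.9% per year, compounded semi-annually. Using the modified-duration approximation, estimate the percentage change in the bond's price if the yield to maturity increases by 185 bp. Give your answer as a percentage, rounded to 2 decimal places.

Periodic yield y = 0.0145. Modified duration first:
  t   CF        PV=CF/(1+0.0145)^t    t·PV
  1        37.50        36.9640        36.9640
  2        37.50        36.4357        72.8714
  3        37.50        35.9149       107.7448
  4    10,037.50     9,475.8320    37,903.3280
  Σ                  9,585.1467    38,120.9083
P = 9,585.1467; D_Mac = 3.97708 half-year periods = 1.98854 yrs; D_mod = 1.98854/(1+0.0145) = 1.96012 yrs.
ΔP/P ≈ -D_mod · Δy = -1.96012 × (+0.0185) = -0.036262 = -3.6262%.

-3.63%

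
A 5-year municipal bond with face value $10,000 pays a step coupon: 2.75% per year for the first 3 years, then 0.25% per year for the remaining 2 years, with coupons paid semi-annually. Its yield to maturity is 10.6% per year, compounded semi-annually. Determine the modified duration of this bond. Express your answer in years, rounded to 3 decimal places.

Periodic yield y = 0.053. First find Macaulay duration:
  t   CF        PV=CF/(1+0.053)^t    t·PV
  1       137.50       130.5793       130.5793
  2       137.50       124.0069       248.0139
  3       137.50       117.7654       353.2961
  4       137.50       111.8380       447.3518
  5       137.50       106.2089       531.0444
  6       137.50       100.8631       605.1788
  7        12.50         8.7079        60.9550
  8        12.50         8.2696        66.1566
  9        12.50         7.8533        70.6801
  10   10,012.50     5,973.9120    59,739.1195
  Σ                  6,690.0043    62,252.3755
P = 6,690.0043; Macaulay duration = 62,252.3755 / 6,690.0043 = 9.30528 half-year periods = 4.65264 years.
Modified duration = D_Mac / (1 + y) = 4.65264 / 1.053 = 4.41846 years.

4.418 years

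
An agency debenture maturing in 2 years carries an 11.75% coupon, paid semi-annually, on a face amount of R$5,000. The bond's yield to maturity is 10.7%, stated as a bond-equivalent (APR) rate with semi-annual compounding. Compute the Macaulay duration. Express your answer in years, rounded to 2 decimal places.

Periodic yield y = 0.0535. Discount each cash flow and weight by its period:
  t   CF        PV=CF/(1+0.0535)^t    t·PV
  1       293.75       278.8325       278.8325
  2       293.75       264.6725       529.3450
  3       293.75       251.2316       753.6948
  4     5,293.75     4,297.5928    17,190.3714
  Σ                  5,092.3294    18,752.2436
Price P = Σ PV = 5,092.3294.
Macaulay duration = Σ(t·PV) / P = 18,752.2436 / 5,092.3294 = 3.68245 half-year periods.
In years: 3.68245 / 2 = 1.84122 years.

1.84 years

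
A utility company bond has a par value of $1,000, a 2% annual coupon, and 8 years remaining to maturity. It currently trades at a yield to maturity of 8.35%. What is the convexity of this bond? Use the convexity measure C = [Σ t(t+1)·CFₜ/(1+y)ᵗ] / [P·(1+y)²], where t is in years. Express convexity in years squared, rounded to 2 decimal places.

54.37

With y = 0.0835:
  t   CF        PV=CF/(1+0.0835)^t    t·PV        t(t+1)·PV
  1        20.00        18.4587        18.4587          36.9174
  2        20.00        17.0362        34.0724         102.2171
  3        20.00        15.7233        47.1699         188.6794
  4        20.00        14.5116        58.0463         290.2314
  5        20.00        13.3932        66.9662         401.7970
  6        20.00        12.3611        74.1665         519.1655
  7        20.00        11.4085        79.8593         638.8746
  8     1,020.00       536.9933     4,295.9462      38,663.5158
  Σ                    639.8858     4,674.6854      40,841.3980
P = 639.8858.
Convexity = Σ t(t+1)·PV / [P·(1+y)²] = 40,841.3980 / (639.8858 × 1.173972) = 54.36762.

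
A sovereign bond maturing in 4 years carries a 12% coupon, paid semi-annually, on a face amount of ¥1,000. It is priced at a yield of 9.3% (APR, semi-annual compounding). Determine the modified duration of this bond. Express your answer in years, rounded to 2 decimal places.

3.18 years

Periodic yield y = 0.0465. First find Macaulay duration:
  t   CF        PV=CF/(1+0.0465)^t    t·PV
  1        60.00        57.3340        57.3340
  2        60.00        54.7864       109.5728
  3        60.00        52.3520       157.0561
  4        60.00        50.0258       200.1033
  5        60.00        47.8030       239.0150
  6        60.00        45.6789       274.0735
  7        60.00        43.6492       305.5446
  8     1,060.00       736.8719     5,894.9753
  Σ                  1,088.5013     7,237.6747
P = 1,088.5013; Macaulay duration = 7,237.6747 / 1,088.5013 = 6.64921 half-year periods = 3.32461 years.
Modified duration = D_Mac / (1 + y) = 3.32461 / 1.0465 = 3.17688 years.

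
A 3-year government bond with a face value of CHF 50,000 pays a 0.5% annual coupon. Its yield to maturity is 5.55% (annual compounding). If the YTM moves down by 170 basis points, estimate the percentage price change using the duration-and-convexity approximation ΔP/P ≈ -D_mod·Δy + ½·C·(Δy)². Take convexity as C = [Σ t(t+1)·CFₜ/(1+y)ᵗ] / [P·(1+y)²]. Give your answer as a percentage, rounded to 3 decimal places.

+4.960%

With y = 0.0555:
  t   CF        PV=CF/(1+0.0555)^t    t·PV        t(t+1)·PV
  1       250.00       236.8546       236.8546         473.7091
  2       250.00       224.4004       448.8007       1,346.4021
  3    50,250.00    42,732.8003   128,198.4009     512,793.6035
  Σ                 43,194.0552   128,884.0561     514,613.7147
P = 43,194.0552; D_Mac = 2.98384 yrs; D_mod = 2.82694 yrs; C = 10.69402.
Duration effect: -2.82694 × (-0.017) = +0.048058
Convexity effect: 0.5 × 10.69402 × (-0.017)² = +0.0015453
ΔP/P ≈ +0.048058 + 0.0015453 = +0.049603 = +4.9603%.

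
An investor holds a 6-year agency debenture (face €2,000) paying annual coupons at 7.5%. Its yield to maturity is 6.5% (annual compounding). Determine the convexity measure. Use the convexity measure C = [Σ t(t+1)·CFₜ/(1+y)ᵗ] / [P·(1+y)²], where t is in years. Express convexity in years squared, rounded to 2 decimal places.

29.46

With y = 0.065:
  t   CF        PV=CF/(1+0.065)^t    t·PV        t(t+1)·PV
  1       150.00       140.8451       140.8451         281.6901
  2       150.00       132.2489       264.4978         793.4934
  3       150.00       124.1774       372.5321       1,490.1284
  4       150.00       116.5985       466.3939       2,331.9693
  5       150.00       109.4821       547.4106       3,284.4638
  6     2,150.00     1,473.4684     8,840.8101      61,885.6709
  Σ                  2,096.8203    10,632.4896      70,067.4158
P = 2,096.8203.
Convexity = Σ t(t+1)·PV / [P·(1+y)²] = 70,067.4158 / (2,096.8203 × 1.134225) = 29.46156.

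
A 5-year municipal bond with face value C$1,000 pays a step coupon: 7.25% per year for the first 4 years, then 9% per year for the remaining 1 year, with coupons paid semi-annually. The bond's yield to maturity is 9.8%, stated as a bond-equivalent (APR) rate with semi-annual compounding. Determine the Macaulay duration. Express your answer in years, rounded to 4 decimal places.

Periodic yield y = 0.049. Discount each cash flow and weight by its period:
  t   CF        PV=CF/(1+0.049)^t    t·PV
  1        36.25        34.5567        34.5567
  2        36.25        32.9425        65.8851
  3        36.25        31.4038        94.2113
  4        36.25        29.9368       119.7474
  5        36.25        28.5385       142.6923
  6        36.25        27.2054       163.2324
  7        36.25        25.9346       181.5422
  8        36.25        24.7232       197.7853
  9        45.00        29.2572       263.3150
  10    1,045.00       647.6814     6,476.8138
  Σ                    912.1801     7,739.7815
Price P = Σ PV = 912.1801.
Macaulay duration = Σ(t·PV) / P = 7,739.7815 / 912.1801 = 8.48493 half-year periods.
In years: 8.48493 / 2 = 4.24246 years.

4.2425 years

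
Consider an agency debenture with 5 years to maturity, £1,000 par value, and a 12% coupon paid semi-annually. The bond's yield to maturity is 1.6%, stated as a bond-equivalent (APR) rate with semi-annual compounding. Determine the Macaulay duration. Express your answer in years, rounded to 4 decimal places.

4.1245 years

Periodic yield y = 0.008. Discount each cash flow and weight by its period:
  t   CF        PV=CF/(1+0.008)^t    t·PV
  1        60.00        59.5238        59.5238
  2        60.00        59.0514       118.1028
  3        60.00        58.5827       175.7482
  4        60.00        58.1178       232.4712
  5        60.00        57.6565       288.2827
  6        60.00        57.1990       343.1937
  7        60.00        56.7450       397.2149
  8        60.00        56.2946       450.3571
  9        60.00        55.8479       502.6307
  10    1,060.00       978.8148     9,788.1484
  Σ                  1,497.8335    12,355.6734
Price P = Σ PV = 1,497.8335.
Macaulay duration = Σ(t·PV) / P = 12,355.6734 / 1,497.8335 = 8.24903 half-year periods.
In years: 8.24903 / 2 = 4.12451 years.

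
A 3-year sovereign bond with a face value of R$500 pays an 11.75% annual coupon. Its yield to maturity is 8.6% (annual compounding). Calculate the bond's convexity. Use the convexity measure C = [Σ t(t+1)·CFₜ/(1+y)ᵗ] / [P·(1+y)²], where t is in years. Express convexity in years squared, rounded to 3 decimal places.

With y = 0.086:
  t   CF        PV=CF/(1+0.086)^t    t·PV        t(t+1)·PV
  1        58.75        54.0976        54.0976         108.1952
  2        58.75        49.8136        99.6273         298.8818
  3       558.75       436.2426     1,308.7278       5,234.9110
  Σ                    540.1538     1,462.4526       5,641.9881
P = 540.1538.
Convexity = Σ t(t+1)·PV / [P·(1+y)²] = 5,641.9881 / (540.1538 × 1.179396) = 8.85636.

8.856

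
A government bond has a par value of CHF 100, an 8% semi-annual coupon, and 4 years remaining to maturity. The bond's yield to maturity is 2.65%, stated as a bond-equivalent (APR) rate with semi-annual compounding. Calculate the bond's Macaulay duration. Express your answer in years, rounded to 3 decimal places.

Periodic yield y = 0.01325. Discount each cash flow and weight by its period:
  t   CF        PV=CF/(1+0.01325)^t    t·PV
  1         4.00         3.9477         3.9477
  2         4.00         3.8961         7.7921
  3         4.00         3.8451        11.5354
  4         4.00         3.7948        15.1794
  5         4.00         3.7452        18.7261
  6         4.00         3.6962        22.1774
  7         4.00         3.6479        25.5353
  8       104.00        93.6053       748.8424
  Σ                    120.1784       853.7358
Price P = Σ PV = 120.1784.
Macaulay duration = Σ(t·PV) / P = 853.7358 / 120.1784 = 7.10390 half-year periods.
In years: 7.10390 / 2 = 3.55195 years.

3.552 years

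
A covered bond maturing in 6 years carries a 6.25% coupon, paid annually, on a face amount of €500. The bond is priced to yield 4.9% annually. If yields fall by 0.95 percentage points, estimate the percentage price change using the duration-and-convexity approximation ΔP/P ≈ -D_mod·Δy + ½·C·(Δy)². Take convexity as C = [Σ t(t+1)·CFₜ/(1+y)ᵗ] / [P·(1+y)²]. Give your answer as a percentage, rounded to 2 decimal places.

With y = 0.049:
  t   CF        PV=CF/(1+0.049)^t    t·PV        t(t+1)·PV
  1        31.25        29.7903        29.7903          59.5806
  2        31.25        28.3987        56.7975         170.3924
  3        31.25        27.0722        81.2166         324.8664
  4        31.25        25.8076       103.2305         516.1525
  5        31.25        24.6021       123.0106         738.0637
  6       531.25       398.6998     2,392.1988      16,745.3914
  Σ                    534.3708     2,786.2443      18,554.4471
P = 534.3708; D_Mac = 5.21407 yrs; D_mod = 4.97051 yrs; C = 31.55400.
Duration effect: -4.97051 × (-0.0095) = +0.047220
Convexity effect: 0.5 × 31.55400 × (-0.0095)² = +0.0014239
ΔP/P ≈ +0.047220 + 0.0014239 = +0.048644 = +4.8644%.

+4.86%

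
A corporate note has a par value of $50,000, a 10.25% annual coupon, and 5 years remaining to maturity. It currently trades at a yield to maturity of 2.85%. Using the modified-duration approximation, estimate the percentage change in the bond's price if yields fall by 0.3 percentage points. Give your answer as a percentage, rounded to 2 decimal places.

+1.25%

Periodic yield y = 0.0285. Modified duration first:
  t   CF        PV=CF/(1+0.0285)^t    t·PV
  1     5,125.00     4,982.9849     4,982.9849
  2     5,125.00     4,844.9051     9,689.8103
  3     5,125.00     4,710.6516    14,131.9547
  4     5,125.00     4,580.1182    18,320.4728
  5    55,125.00    47,899.0745   239,495.3726
  Σ                 67,017.7343   286,620.5953
P = 67,017.7343; D_Mac = 4.27679 yrs; D_mod = 4.27679/(1+0.0285) = 4.15828 yrs.
ΔP/P ≈ -D_mod · Δy = -4.15828 × (-0.003) = +0.012475 = +1.2475%.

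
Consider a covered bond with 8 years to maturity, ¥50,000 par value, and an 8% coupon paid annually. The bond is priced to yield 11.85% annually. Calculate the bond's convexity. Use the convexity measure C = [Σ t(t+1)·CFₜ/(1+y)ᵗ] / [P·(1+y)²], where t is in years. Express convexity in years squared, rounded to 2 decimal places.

With y = 0.1185:
  t   CF        PV=CF/(1+0.1185)^t    t·PV        t(t+1)·PV
  1     4,000.00     3,576.2181     3,576.2181       7,152.4363
  2     4,000.00     3,197.3341     6,394.6681      19,184.0044
  3     4,000.00     2,858.5910     8,575.7731      34,303.0923
  4     4,000.00     2,555.7363    10,222.9451      51,114.7255
  5     4,000.00     2,284.9676    11,424.8381      68,549.0285
  6     4,000.00     2,042.8857    12,257.3140      85,801.1979
  7     4,000.00     1,826.4512    12,785.1584     102,281.2670
  8    54,000.00    22,044.7842   176,358.2738   1,587,224.4644
  Σ                 40,386.9682   241,595.1887   1,955,610.2163
P = 40,386.9682.
Convexity = Σ t(t+1)·PV / [P·(1+y)²] = 1,955,610.2163 / (40,386.9682 × 1.251042) = 38.70518.

38.71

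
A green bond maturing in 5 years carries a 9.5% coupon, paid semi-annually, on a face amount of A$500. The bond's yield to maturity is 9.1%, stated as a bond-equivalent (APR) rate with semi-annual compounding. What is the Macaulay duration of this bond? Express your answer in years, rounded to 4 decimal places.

Periodic yield y = 0.0455. Discount each cash flow and weight by its period:
  t   CF        PV=CF/(1+0.0455)^t    t·PV
  1        23.75        22.7164        22.7164
  2        23.75        21.7278        43.4556
  3        23.75        20.7822        62.3466
  4        23.75        19.8778        79.5110
  5        23.75        19.0127        95.0634
  6        23.75        18.1853       109.1115
  7        23.75        17.3938       121.7568
  8        23.75        16.6369       133.0949
  9        23.75        15.9128       143.2154
  10      523.75       335.6477     3,356.4769
  Σ                    507.8933     4,166.7486
Price P = Σ PV = 507.8933.
Macaulay duration = Σ(t·PV) / P = 4,166.7486 / 507.8933 = 8.20398 half-year periods.
In years: 8.20398 / 2 = 4.10199 years.

4.1020 years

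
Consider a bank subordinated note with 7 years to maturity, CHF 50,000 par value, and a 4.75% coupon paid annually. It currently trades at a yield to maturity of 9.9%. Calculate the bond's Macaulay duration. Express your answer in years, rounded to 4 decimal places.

5.9538 years

Periodic yield y = 0.099. Discount each cash flow and weight by its year:
  t   CF        PV=CF/(1+0.099)^t    t·PV
  1     2,375.00     2,161.0555     2,161.0555
  2     2,375.00     1,966.3835     3,932.7671
  3     2,375.00     1,789.2480     5,367.7440
  4     2,375.00     1,628.0691     6,512.2766
  5     2,375.00     1,481.4096     7,407.0480
  6     2,375.00     1,347.9614     8,087.7685
  7    52,375.00    27,048.3133   189,338.1934
  Σ                 37,422.4405   222,806.8530
Price P = Σ PV = 37,422.4405.
Macaulay duration = Σ(t·PV) / P = 222,806.8530 / 37,422.4405 = 5.95383 years.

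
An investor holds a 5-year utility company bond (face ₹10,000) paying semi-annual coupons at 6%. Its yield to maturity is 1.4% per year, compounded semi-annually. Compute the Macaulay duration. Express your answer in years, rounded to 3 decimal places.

Periodic yield y = 0.007. Discount each cash flow and weight by its period:
  t   CF        PV=CF/(1+0.007)^t    t·PV
  1       300.00       297.9146       297.9146
  2       300.00       295.8437       591.6874
  3       300.00       293.7872       881.3615
  4       300.00       291.7450     1,166.9799
  5       300.00       289.7169     1,448.5847
  6       300.00       287.7030     1,726.2182
  7       300.00       285.7031     1,999.9217
  8       300.00       283.7171     2,269.7367
  9       300.00       281.7449     2,535.7038
  10   10,300.00     9,605.9986    96,059.9860
  Σ                 12,213.8741   108,978.0946
Price P = Σ PV = 12,213.8741.
Macaulay duration = Σ(t·PV) / P = 108,978.0946 / 12,213.8741 = 8.92248 half-year periods.
In years: 8.92248 / 2 = 4.46124 years.

4.461 years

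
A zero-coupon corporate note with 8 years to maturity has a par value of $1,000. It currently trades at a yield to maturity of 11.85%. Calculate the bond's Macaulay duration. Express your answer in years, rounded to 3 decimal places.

8.000 years

A zero-coupon bond has a single cash flow at maturity, so its Macaulay duration equals its maturity: 8 years.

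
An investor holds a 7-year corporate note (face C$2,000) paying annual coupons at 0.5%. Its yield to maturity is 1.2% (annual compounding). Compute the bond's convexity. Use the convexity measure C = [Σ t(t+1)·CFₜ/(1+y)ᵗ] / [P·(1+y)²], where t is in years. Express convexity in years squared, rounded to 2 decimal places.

53.57

With y = 0.012:
  t   CF        PV=CF/(1+0.012)^t    t·PV        t(t+1)·PV
  1        10.00         9.8814         9.8814          19.7628
  2        10.00         9.7643        19.5285          58.5855
  3        10.00         9.6485        28.9454         115.7816
  4        10.00         9.5341        38.1362         190.6812
  5        10.00         9.4210        47.1050         282.6303
  6        10.00         9.3093        55.8558         390.9905
  7     2,010.00     1,848.9811    12,942.8676     103,542.9411
  Σ                  1,906.5396    13,142.3201     104,601.3731
P = 1,906.5396.
Convexity = Σ t(t+1)·PV / [P·(1+y)²] = 104,601.3731 / (1,906.5396 × 1.024144) = 53.57110.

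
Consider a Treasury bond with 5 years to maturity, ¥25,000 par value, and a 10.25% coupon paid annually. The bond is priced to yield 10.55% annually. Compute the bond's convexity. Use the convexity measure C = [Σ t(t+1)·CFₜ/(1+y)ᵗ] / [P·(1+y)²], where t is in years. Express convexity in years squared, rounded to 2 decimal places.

19.04

With y = 0.1055:
  t   CF        PV=CF/(1+0.1055)^t    t·PV        t(t+1)·PV
  1     2,562.50     2,317.9557     2,317.9557       4,635.9114
  2     2,562.50     2,096.7487     4,193.4974      12,580.4921
  3     2,562.50     1,896.6519     5,689.9557      22,759.8230
  4     2,562.50     1,715.6508     6,862.6030      34,313.0152
  5    27,562.50    16,692.6340    83,463.1702     500,779.0212
  Σ                 24,719.6411   102,527.1820     575,068.2628
P = 24,719.6411.
Convexity = Σ t(t+1)·PV / [P·(1+y)²] = 575,068.2628 / (24,719.6411 × 1.222130) = 19.03530.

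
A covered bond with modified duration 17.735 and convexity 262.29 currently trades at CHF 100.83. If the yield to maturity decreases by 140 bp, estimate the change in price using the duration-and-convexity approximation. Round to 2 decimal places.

+CHF 27.63

Duration effect: -D_mod·Δy = -17.735 × (-0.014) = +0.248290
Convexity effect: ½·C·(Δy)² = 0.5 × 262.29 × (-0.014)² = +0.02570442
ΔP/P ≈ +0.248290 + 0.02570442 = +0.27399442
ΔP ≈ 100.83 × (+0.27399442) = +27.6268573686.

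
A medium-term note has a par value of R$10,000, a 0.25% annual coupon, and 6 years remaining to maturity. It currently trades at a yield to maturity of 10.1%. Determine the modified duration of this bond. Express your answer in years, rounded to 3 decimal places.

Periodic yield y = 0.101. First find Macaulay duration:
  t   CF        PV=CF/(1+0.101)^t    t·PV
  1        25.00        22.7066        22.7066
  2        25.00        20.6236        41.2473
  3        25.00        18.7317        56.1952
  4        25.00        17.0134        68.0535
  5        25.00        15.4527        77.2633
  6    10,025.00     5,628.0827    33,768.4960
  Σ                  5,722.6107    34,033.9620
P = 5,722.6107; Macaulay duration = 34,033.9620 / 5,722.6107 = 5.94728 years.
Modified duration = D_Mac / (1 + y) = 5.94728 / 1.101 = 5.40171 years.

5.402 years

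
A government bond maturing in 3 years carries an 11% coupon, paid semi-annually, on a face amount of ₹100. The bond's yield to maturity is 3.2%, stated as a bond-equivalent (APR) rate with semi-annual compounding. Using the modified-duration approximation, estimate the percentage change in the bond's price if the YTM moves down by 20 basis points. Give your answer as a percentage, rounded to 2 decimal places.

Periodic yield y = 0.016. Modified duration first:
  t   CF        PV=CF/(1+0.016)^t    t·PV
  1         5.50         5.4134         5.4134
  2         5.50         5.3281        10.6563
  3         5.50         5.2442        15.7327
  4         5.50         5.1616        20.6466
  5         5.50         5.0804        25.4018
  6       105.50        95.9158       575.4949
  Σ                    122.1436       653.3456
P = 122.1436; D_Mac = 5.34900 half-year periods = 2.67450 yrs; D_mod = 2.67450/(1+0.016) = 2.63238 yrs.
ΔP/P ≈ -D_mod · Δy = -2.63238 × (-0.002) = +0.005265 = +0.5265%.

+0.53%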